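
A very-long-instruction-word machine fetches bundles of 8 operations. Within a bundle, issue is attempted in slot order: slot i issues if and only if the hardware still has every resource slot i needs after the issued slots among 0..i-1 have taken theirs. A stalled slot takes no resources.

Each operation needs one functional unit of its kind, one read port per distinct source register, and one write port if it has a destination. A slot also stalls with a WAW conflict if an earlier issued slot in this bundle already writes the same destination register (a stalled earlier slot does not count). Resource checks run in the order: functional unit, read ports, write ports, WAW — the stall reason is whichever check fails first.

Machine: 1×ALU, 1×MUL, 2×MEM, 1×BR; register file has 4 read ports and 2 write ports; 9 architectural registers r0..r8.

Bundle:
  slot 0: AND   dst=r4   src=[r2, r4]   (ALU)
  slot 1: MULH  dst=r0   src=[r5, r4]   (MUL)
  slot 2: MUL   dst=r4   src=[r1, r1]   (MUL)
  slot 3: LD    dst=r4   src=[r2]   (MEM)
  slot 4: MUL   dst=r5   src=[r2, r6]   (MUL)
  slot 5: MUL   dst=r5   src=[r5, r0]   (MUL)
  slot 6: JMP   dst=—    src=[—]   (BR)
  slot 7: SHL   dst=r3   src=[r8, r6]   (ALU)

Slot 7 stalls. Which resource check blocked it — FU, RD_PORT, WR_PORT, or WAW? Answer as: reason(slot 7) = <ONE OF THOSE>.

reason(slot 7) = FU

[0] ALU needs rd=2 wr=1: ok; after: ALU=0 MUL=1 MEM=2 BR=1, R=2, W=1
[1] MUL needs rd=2 wr=1: ok; after: ALU=0 MUL=0 MEM=2 BR=1, R=0, W=0
[2] MUL needs rd=1 wr=1: FU; after: ALU=0 MUL=0 MEM=2 BR=1, R=0, W=0
[3] MEM needs rd=1 wr=1: RD_PORT; after: ALU=0 MUL=0 MEM=2 BR=1, R=0, W=0
[4] MUL needs rd=2 wr=1: FU; after: ALU=0 MUL=0 MEM=2 BR=1, R=0, W=0
[5] MUL needs rd=2 wr=1: FU; after: ALU=0 MUL=0 MEM=2 BR=1, R=0, W=0
[6] BR needs rd=0 wr=0: ok; after: ALU=0 MUL=0 MEM=2 BR=0, R=0, W=0
[7] ALU needs rd=2 wr=1: FU; after: ALU=0 MUL=0 MEM=2 BR=0, R=0, W=0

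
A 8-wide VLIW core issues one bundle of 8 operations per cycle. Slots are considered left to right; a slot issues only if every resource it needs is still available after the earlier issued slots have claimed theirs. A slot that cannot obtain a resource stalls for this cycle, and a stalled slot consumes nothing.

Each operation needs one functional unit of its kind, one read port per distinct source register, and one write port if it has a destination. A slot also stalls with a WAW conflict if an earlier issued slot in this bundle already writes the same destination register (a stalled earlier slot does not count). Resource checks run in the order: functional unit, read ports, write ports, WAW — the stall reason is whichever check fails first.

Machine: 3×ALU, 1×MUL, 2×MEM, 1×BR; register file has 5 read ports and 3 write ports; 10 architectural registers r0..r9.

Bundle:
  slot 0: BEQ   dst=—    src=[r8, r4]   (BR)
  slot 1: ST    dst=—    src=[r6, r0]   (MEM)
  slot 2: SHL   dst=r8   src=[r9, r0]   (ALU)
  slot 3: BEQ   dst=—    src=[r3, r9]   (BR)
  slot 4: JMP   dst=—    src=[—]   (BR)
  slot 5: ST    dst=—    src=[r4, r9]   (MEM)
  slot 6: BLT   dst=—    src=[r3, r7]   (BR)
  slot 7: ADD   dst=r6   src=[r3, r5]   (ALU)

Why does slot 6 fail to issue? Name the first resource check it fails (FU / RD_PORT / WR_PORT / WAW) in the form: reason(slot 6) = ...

reason(slot 6) = FU

(0) want 1×BR +2rd +0wr — yes → AL3|MU1|ME2|BR0|rd3|wr3
(1) want 1×MEM +2rd +0wr — yes → AL3|MU1|ME1|BR0|rd1|wr3
(2) want 1×ALU +2rd +1wr — RD_PORT → AL3|MU1|ME1|BR0|rd1|wr3
(3) want 1×BR +2rd +0wr — FU → AL3|MU1|ME1|BR0|rd1|wr3
(4) want 1×BR +0rd +0wr — FU → AL3|MU1|ME1|BR0|rd1|wr3
(5) want 1×MEM +2rd +0wr — RD_PORT → AL3|MU1|ME1|BR0|rd1|wr3
(6) want 1×BR +2rd +0wr — FU → AL3|MU1|ME1|BR0|rd1|wr3
(7) want 1×ALU +2rd +1wr — RD_PORT → AL3|MU1|ME1|BR0|rd1|wr3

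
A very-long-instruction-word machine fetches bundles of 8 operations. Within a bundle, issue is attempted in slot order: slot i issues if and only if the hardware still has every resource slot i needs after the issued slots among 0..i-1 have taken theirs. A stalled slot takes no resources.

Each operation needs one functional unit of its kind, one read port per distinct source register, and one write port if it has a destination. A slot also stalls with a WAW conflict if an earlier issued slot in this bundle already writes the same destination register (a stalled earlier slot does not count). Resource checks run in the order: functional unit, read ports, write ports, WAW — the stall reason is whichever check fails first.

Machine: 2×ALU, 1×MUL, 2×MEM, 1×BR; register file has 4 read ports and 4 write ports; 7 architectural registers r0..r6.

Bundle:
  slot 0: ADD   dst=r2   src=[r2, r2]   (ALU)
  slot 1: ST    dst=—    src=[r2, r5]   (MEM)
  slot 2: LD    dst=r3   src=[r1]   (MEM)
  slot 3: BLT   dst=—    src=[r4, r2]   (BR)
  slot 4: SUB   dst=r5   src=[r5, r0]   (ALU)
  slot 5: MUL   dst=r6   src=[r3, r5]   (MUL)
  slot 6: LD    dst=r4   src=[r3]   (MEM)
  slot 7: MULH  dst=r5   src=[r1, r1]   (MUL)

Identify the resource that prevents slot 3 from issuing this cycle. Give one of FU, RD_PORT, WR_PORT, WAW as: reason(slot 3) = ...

(0) want 1×ALU +1rd +1wr — yes → AL1|MU1|ME2|BR1|rd3|wr3
(1) want 1×MEM +2rd +0wr — yes → AL1|MU1|ME1|BR1|rd1|wr3
(2) want 1×MEM +1rd +1wr — yes → AL1|MU1|ME0|BR1|rd0|wr2
(3) want 1×BR +2rd +0wr — RD_PORT → AL1|MU1|ME0|BR1|rd0|wr2
(4) want 1×ALU +2rd +1wr — RD_PORT → AL1|MU1|ME0|BR1|rd0|wr2
(5) want 1×MUL +2rd +1wr — RD_PORT → AL1|MU1|ME0|BR1|rd0|wr2
(6) want 1×MEM +1rd +1wr — FU → AL1|MU1|ME0|BR1|rd0|wr2
(7) want 1×MUL +1rd +1wr — RD_PORT → AL1|MU1|ME0|BR1|rd0|wr2

reason(slot 3) = RD_PORT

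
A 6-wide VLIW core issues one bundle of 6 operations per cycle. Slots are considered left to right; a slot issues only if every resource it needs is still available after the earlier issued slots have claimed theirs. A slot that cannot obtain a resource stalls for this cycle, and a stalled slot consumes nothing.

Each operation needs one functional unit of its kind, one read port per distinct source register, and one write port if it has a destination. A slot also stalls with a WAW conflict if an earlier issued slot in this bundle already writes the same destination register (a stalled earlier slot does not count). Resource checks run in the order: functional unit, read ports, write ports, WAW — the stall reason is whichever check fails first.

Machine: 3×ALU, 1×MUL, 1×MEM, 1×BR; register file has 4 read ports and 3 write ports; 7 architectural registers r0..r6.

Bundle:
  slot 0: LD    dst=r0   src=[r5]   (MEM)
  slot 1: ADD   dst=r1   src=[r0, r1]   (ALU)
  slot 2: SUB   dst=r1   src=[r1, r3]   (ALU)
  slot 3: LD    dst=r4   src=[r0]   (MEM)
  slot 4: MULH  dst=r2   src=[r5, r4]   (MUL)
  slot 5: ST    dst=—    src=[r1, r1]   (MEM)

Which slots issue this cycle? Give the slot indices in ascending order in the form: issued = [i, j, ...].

slot 0 (MEM): ISSUE — free A3,Mu1,Ld0,B1 rp3 wp2
slot 1 (ALU): ISSUE — free A2,Mu1,Ld0,B1 rp1 wp1
slot 2 (ALU): stall RD_PORT — free A2,Mu1,Ld0,B1 rp1 wp1
slot 3 (MEM): stall FU — free A2,Mu1,Ld0,B1 rp1 wp1
slot 4 (MUL): stall RD_PORT — free A2,Mu1,Ld0,B1 rp1 wp1
slot 5 (MEM): stall FU — free A2,Mu1,Ld0,B1 rp1 wp1

issued = [0, 1]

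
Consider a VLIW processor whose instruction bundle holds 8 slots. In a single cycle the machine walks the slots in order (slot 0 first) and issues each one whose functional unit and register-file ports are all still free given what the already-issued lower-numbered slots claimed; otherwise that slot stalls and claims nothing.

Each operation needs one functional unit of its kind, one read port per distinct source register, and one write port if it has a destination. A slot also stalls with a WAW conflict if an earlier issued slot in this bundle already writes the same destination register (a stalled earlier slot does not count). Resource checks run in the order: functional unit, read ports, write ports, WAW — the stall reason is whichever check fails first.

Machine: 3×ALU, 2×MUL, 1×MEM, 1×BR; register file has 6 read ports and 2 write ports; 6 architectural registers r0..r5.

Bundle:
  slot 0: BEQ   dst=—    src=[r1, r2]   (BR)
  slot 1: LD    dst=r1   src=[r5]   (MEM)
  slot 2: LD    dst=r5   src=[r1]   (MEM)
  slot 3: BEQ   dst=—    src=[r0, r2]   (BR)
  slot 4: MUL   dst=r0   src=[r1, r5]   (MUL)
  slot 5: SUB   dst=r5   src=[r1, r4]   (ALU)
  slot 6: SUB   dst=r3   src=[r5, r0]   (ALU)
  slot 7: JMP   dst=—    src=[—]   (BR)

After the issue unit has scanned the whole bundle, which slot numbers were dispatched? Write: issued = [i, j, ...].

[0] BR needs rd=2 wr=0: ok; after: ALU=3 MUL=2 MEM=1 BR=0, R=4, W=2
[1] MEM needs rd=1 wr=1: ok; after: ALU=3 MUL=2 MEM=0 BR=0, R=3, W=1
[2] MEM needs rd=1 wr=1: FU; after: ALU=3 MUL=2 MEM=0 BR=0, R=3, W=1
[3] BR needs rd=2 wr=0: FU; after: ALU=3 MUL=2 MEM=0 BR=0, R=3, W=1
[4] MUL needs rd=2 wr=1: ok; after: ALU=3 MUL=1 MEM=0 BR=0, R=1, W=0
[5] ALU needs rd=2 wr=1: RD_PORT; after: ALU=3 MUL=1 MEM=0 BR=0, R=1, W=0
[6] ALU needs rd=2 wr=1: RD_PORT; after: ALU=3 MUL=1 MEM=0 BR=0, R=1, W=0
[7] BR needs rd=0 wr=0: FU; after: ALU=3 MUL=1 MEM=0 BR=0, R=1, W=0

issued = [0, 1, 4]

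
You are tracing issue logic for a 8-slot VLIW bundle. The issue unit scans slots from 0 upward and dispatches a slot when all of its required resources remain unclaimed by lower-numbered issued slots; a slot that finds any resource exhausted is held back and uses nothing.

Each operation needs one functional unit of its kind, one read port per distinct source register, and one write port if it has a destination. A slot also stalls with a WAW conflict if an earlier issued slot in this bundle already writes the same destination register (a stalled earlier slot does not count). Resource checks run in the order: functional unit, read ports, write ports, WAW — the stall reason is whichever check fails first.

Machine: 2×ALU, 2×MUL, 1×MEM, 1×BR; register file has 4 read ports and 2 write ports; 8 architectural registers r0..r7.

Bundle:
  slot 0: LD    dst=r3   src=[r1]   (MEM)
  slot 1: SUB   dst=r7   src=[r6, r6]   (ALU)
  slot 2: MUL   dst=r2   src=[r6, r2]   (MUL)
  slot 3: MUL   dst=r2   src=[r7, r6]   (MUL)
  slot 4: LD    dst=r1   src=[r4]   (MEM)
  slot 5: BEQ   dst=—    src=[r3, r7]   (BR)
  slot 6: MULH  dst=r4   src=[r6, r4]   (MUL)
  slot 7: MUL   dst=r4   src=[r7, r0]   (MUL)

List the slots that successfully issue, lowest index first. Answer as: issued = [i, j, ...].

(0) want 1×MEM +1rd +1wr — yes → AL2|MU2|ME0|BR1|rd3|wr1
(1) want 1×ALU +1rd +1wr — yes → AL1|MU2|ME0|BR1|rd2|wr0
(2) want 1×MUL +2rd +1wr — WR_PORT → AL1|MU2|ME0|BR1|rd2|wr0
(3) want 1×MUL +2rd +1wr — WR_PORT → AL1|MU2|ME0|BR1|rd2|wr0
(4) want 1×MEM +1rd +1wr — FU → AL1|MU2|ME0|BR1|rd2|wr0
(5) want 1×BR +2rd +0wr — yes → AL1|MU2|ME0|BR0|rd0|wr0
(6) want 1×MUL +2rd +1wr — RD_PORT → AL1|MU2|ME0|BR0|rd0|wr0
(7) want 1×MUL +2rd +1wr — RD_PORT → AL1|MU2|ME0|BR0|rd0|wr0

issued = [0, 1, 5]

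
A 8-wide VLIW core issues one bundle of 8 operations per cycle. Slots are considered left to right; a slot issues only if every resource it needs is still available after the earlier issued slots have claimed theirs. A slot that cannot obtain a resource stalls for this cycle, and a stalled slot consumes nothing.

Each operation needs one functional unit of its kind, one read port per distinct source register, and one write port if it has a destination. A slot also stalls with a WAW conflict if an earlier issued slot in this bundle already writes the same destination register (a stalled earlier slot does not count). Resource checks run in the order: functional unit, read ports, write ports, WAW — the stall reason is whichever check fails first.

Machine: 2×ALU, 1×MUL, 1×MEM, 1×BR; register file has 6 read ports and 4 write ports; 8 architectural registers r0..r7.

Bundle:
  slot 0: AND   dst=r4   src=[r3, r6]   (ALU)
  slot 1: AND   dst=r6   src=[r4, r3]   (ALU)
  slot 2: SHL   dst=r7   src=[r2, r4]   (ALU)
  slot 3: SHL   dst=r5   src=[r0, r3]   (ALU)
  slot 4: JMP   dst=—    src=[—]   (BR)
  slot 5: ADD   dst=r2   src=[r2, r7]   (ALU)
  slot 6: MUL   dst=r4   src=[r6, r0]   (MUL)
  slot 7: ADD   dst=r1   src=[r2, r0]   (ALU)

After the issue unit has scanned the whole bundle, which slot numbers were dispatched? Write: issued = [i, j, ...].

#0 ALU src=r3,r6 dispatched  <A:1 Mu:1 Ld:1 B:1 rd:4 wr:3>
#1 ALU src=r4,r3 dispatched  <A:0 Mu:1 Ld:1 B:1 rd:2 wr:2>
#2 ALU src=r2,r4 held:FU  <A:0 Mu:1 Ld:1 B:1 rd:2 wr:2>
#3 ALU src=r0,r3 held:FU  <A:0 Mu:1 Ld:1 B:1 rd:2 wr:2>
#4 BR src=- dispatched  <A:0 Mu:1 Ld:1 B:0 rd:2 wr:2>
#5 ALU src=r2,r7 held:FU  <A:0 Mu:1 Ld:1 B:0 rd:2 wr:2>
#6 MUL src=r6,r0 held:WAW  <A:0 Mu:1 Ld:1 B:0 rd:2 wr:2>
#7 ALU src=r2,r0 held:FU  <A:0 Mu:1 Ld:1 B:0 rd:2 wr:2>

issued = [0, 1, 4]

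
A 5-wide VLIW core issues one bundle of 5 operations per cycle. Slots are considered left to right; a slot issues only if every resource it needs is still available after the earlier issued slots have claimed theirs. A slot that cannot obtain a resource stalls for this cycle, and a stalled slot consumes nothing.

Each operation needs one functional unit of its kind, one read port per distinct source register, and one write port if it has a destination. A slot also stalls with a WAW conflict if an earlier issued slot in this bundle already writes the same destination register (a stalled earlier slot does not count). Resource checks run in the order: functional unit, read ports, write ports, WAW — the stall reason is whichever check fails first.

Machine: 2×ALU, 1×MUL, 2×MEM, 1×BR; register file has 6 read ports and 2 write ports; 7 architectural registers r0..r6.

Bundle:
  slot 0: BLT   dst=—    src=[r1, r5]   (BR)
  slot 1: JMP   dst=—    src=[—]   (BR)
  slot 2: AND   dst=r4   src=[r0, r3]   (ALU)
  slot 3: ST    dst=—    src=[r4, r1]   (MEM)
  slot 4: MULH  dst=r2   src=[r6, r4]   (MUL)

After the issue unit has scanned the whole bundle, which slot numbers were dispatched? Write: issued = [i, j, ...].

issued = [0, 2, 3]

#0 BR src=r1,r5 dispatched  <A:2 Mu:1 Ld:2 B:0 rd:4 wr:2>
#1 BR src=- held:FU  <A:2 Mu:1 Ld:2 B:0 rd:4 wr:2>
#2 ALU src=r0,r3 dispatched  <A:1 Mu:1 Ld:2 B:0 rd:2 wr:1>
#3 MEM src=r4,r1 dispatched  <A:1 Mu:1 Ld:1 B:0 rd:0 wr:1>
#4 MUL src=r6,r4 held:RD_PORT  <A:1 Mu:1 Ld:1 B:0 rd:0 wr:1>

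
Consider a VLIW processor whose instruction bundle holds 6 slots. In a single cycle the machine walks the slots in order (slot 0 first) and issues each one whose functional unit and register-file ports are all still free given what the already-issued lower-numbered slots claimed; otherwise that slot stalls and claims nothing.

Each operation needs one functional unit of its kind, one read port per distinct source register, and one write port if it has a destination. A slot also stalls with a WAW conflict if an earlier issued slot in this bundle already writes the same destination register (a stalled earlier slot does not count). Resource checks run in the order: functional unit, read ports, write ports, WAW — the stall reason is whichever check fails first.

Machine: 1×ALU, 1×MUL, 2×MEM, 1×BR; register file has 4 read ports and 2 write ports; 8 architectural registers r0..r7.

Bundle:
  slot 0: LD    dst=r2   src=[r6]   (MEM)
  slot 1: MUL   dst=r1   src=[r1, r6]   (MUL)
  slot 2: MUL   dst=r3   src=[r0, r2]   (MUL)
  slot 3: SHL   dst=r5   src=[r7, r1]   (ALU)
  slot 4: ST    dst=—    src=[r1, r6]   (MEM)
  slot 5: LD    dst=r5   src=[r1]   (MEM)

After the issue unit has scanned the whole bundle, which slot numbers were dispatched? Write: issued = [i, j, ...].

slot 0 (MEM): ISSUE — free A1,Mu1,Ld1,B1 rp3 wp1
slot 1 (MUL): ISSUE — free A1,Mu0,Ld1,B1 rp1 wp0
slot 2 (MUL): stall FU — free A1,Mu0,Ld1,B1 rp1 wp0
slot 3 (ALU): stall RD_PORT — free A1,Mu0,Ld1,B1 rp1 wp0
slot 4 (MEM): stall RD_PORT — free A1,Mu0,Ld1,B1 rp1 wp0
slot 5 (MEM): stall WR_PORT — free A1,Mu0,Ld1,B1 rp1 wp0

issued = [0, 1]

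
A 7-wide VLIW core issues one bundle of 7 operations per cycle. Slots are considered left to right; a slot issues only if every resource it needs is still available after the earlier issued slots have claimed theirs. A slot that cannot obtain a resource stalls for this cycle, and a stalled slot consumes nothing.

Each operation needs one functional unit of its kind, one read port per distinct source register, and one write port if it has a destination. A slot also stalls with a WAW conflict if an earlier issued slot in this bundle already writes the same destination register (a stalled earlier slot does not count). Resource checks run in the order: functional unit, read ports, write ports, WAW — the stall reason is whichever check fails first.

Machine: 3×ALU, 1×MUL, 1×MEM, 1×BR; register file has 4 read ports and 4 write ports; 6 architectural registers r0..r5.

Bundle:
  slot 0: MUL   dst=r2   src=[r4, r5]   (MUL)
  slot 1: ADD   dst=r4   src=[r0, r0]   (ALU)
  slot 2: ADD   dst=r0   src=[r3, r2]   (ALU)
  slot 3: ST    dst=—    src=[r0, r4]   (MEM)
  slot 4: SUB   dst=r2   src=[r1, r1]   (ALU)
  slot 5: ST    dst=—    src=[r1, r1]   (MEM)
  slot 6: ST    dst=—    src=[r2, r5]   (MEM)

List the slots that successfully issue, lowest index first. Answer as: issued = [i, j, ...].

slot 0 (MUL): ISSUE — free A3,Mu0,Ld1,B1 rp2 wp3
slot 1 (ALU): ISSUE — free A2,Mu0,Ld1,B1 rp1 wp2
slot 2 (ALU): stall RD_PORT — free A2,Mu0,Ld1,B1 rp1 wp2
slot 3 (MEM): stall RD_PORT — free A2,Mu0,Ld1,B1 rp1 wp2
slot 4 (ALU): stall WAW — free A2,Mu0,Ld1,B1 rp1 wp2
slot 5 (MEM): ISSUE — free A2,Mu0,Ld0,B1 rp0 wp2
slot 6 (MEM): stall FU — free A2,Mu0,Ld0,B1 rp0 wp2

issued = [0, 1, 5]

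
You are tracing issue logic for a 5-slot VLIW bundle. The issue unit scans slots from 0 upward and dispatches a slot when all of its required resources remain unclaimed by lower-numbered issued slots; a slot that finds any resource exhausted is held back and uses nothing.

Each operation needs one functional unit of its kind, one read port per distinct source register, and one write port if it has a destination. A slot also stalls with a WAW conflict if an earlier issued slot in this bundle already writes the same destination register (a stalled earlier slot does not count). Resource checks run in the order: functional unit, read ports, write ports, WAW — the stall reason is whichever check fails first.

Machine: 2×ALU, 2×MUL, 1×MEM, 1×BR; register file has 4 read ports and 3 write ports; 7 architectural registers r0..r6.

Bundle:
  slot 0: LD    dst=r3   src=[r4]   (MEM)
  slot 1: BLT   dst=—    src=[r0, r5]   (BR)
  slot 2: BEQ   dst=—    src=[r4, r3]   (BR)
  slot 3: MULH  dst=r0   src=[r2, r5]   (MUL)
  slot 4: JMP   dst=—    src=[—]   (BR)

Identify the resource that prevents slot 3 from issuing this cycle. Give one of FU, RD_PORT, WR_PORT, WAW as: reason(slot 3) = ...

  0. MEM→r3 ⇒ go  {2A/2Mu/0Ld/1B | 3r 2w}
  1. BR ⇒ go  {2A/2Mu/0Ld/0B | 1r 2w}
  2. BR ⇒ no(FU)  {2A/2Mu/0Ld/0B | 1r 2w}
  3. MUL→r0 ⇒ no(RD_PORT)  {2A/2Mu/0Ld/0B | 1r 2w}
  4. BR ⇒ no(FU)  {2A/2Mu/0Ld/0B | 1r 2w}

reason(slot 3) = RD_PORT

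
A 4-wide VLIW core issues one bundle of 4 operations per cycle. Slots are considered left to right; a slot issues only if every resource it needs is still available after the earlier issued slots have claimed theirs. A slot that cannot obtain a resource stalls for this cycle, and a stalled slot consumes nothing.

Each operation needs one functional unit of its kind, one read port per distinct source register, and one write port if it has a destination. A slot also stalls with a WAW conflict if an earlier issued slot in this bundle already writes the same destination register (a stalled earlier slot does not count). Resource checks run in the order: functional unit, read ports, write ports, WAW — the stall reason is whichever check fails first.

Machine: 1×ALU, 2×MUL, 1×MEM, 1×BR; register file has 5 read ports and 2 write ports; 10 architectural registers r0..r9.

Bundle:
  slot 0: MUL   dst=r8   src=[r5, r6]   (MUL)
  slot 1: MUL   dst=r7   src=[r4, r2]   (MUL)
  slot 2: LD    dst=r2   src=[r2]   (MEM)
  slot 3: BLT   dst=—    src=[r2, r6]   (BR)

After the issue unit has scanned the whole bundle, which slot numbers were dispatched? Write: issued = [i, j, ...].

issued = [0, 1]

slot 0 (MUL): ISSUE — free A1,Mu1,Ld1,B1 rp3 wp1
slot 1 (MUL): ISSUE — free A1,Mu0,Ld1,B1 rp1 wp0
slot 2 (MEM): stall WR_PORT — free A1,Mu0,Ld1,B1 rp1 wp0
slot 3 (BR): stall RD_PORT — free A1,Mu0,Ld1,B1 rp1 wp0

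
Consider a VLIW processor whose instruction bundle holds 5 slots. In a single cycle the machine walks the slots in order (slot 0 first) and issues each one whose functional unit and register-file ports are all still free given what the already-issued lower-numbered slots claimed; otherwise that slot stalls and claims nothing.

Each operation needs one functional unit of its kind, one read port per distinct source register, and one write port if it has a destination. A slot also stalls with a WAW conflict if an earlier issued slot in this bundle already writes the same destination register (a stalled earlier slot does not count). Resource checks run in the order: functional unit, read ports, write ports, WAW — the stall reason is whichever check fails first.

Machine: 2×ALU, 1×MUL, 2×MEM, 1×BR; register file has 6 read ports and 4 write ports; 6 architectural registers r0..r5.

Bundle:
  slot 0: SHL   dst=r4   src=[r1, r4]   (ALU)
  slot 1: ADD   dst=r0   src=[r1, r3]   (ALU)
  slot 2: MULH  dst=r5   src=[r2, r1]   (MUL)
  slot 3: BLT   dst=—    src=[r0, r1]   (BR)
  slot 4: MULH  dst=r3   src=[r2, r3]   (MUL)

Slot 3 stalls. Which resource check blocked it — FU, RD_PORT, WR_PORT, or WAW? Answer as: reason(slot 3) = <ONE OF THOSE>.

(0) want 1×ALU +2rd +1wr — yes → AL1|MU1|ME2|BR1|rd4|wr3
(1) want 1×ALU +2rd +1wr — yes → AL0|MU1|ME2|BR1|rd2|wr2
(2) want 1×MUL +2rd +1wr — yes → AL0|MU0|ME2|BR1|rd0|wr1
(3) want 1×BR +2rd +0wr — RD_PORT → AL0|MU0|ME2|BR1|rd0|wr1
(4) want 1×MUL +2rd +1wr — FU → AL0|MU0|ME2|BR1|rd0|wr1

reason(slot 3) = RD_PORT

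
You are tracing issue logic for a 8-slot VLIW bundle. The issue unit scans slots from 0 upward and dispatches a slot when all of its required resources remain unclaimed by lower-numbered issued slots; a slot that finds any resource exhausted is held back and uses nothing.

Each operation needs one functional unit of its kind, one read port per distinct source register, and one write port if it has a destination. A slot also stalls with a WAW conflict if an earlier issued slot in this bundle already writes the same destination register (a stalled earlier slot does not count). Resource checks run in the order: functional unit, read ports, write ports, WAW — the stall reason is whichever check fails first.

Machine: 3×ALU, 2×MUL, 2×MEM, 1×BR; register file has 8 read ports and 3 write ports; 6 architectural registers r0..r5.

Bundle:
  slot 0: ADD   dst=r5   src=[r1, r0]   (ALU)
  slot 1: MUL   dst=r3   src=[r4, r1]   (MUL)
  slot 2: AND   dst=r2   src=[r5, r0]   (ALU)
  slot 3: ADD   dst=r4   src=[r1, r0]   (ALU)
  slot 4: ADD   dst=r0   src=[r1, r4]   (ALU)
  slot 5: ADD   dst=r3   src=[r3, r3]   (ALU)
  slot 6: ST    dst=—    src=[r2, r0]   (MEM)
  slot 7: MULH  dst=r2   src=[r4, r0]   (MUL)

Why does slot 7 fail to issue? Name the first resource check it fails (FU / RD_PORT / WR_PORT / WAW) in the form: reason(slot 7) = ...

(0) want 1×ALU +2rd +1wr — yes → AL2|MU2|ME2|BR1|rd6|wr2
(1) want 1×MUL +2rd +1wr — yes → AL2|MU1|ME2|BR1|rd4|wr1
(2) want 1×ALU +2rd +1wr — yes → AL1|MU1|ME2|BR1|rd2|wr0
(3) want 1×ALU +2rd +1wr — WR_PORT → AL1|MU1|ME2|BR1|rd2|wr0
(4) want 1×ALU +2rd +1wr — WR_PORT → AL1|MU1|ME2|BR1|rd2|wr0
(5) want 1×ALU +1rd +1wr — WR_PORT → AL1|MU1|ME2|BR1|rd2|wr0
(6) want 1×MEM +2rd +0wr — yes → AL1|MU1|ME1|BR1|rd0|wr0
(7) want 1×MUL +2rd +1wr — RD_PORT → AL1|MU1|ME1|BR1|rd0|wr0

reason(slot 7) = RD_PORT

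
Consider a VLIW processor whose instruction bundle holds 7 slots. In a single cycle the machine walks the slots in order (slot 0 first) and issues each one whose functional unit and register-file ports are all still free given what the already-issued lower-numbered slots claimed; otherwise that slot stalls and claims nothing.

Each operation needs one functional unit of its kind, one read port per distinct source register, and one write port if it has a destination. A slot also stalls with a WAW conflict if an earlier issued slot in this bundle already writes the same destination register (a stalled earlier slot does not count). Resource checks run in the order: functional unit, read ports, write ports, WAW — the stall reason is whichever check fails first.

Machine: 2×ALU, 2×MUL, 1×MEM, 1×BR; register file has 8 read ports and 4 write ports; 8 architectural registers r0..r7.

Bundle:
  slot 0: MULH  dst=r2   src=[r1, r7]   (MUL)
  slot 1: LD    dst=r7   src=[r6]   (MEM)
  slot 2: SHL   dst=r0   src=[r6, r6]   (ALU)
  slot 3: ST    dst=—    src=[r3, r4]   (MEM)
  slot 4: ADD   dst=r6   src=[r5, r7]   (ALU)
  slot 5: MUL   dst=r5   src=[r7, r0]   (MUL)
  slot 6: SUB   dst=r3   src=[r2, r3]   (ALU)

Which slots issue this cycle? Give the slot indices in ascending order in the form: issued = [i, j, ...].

(0) want 1×MUL +2rd +1wr — yes → AL2|MU1|ME1|BR1|rd6|wr3
(1) want 1×MEM +1rd +1wr — yes → AL2|MU1|ME0|BR1|rd5|wr2
(2) want 1×ALU +1rd +1wr — yes → AL1|MU1|ME0|BR1|rd4|wr1
(3) want 1×MEM +2rd +0wr — FU → AL1|MU1|ME0|BR1|rd4|wr1
(4) want 1×ALU +2rd +1wr — yes → AL0|MU1|ME0|BR1|rd2|wr0
(5) want 1×MUL +2rd +1wr — WR_PORT → AL0|MU1|ME0|BR1|rd2|wr0
(6) want 1×ALU +2rd +1wr — FU → AL0|MU1|ME0|BR1|rd2|wr0

issued = [0, 1, 2, 4]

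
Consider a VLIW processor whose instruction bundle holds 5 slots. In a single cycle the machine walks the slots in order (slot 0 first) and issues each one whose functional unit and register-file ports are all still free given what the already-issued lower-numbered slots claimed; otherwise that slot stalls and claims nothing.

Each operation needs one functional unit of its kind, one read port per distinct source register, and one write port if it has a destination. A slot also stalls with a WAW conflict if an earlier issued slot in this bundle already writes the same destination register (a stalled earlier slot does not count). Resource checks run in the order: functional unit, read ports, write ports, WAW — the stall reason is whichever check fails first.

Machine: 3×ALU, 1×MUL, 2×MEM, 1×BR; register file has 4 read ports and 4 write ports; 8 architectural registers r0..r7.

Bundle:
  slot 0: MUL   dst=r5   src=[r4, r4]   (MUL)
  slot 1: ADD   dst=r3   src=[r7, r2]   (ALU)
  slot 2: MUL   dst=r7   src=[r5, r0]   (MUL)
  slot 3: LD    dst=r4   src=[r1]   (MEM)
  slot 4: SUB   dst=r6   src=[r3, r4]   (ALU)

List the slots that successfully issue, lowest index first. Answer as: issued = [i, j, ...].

(0) want 1×MUL +1rd +1wr — yes → AL3|MU0|ME2|BR1|rd3|wr3
(1) want 1×ALU +2rd +1wr — yes → AL2|MU0|ME2|BR1|rd1|wr2
(2) want 1×MUL +2rd +1wr — FU → AL2|MU0|ME2|BR1|rd1|wr2
(3) want 1×MEM +1rd +1wr — yes → AL2|MU0|ME1|BR1|rd0|wr1
(4) want 1×ALU +2rd +1wr — RD_PORT → AL2|MU0|ME1|BR1|rd0|wr1

issued = [0, 1, 3]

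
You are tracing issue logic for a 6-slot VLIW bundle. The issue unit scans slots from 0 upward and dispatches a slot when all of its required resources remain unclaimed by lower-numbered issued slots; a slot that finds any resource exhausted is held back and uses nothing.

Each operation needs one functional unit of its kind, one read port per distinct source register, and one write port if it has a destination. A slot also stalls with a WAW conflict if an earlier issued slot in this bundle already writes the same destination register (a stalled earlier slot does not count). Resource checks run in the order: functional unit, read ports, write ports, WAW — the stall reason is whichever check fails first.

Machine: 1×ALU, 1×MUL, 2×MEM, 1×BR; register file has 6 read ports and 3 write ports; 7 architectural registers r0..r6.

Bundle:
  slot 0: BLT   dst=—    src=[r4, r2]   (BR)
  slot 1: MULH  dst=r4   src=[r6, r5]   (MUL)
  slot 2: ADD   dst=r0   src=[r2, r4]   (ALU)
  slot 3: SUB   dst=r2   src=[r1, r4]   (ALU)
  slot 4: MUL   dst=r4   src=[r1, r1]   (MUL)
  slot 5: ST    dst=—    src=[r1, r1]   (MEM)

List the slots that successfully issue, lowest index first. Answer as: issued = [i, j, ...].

  0. BR ⇒ go  {1A/1Mu/2Ld/0B | 4r 3w}
  1. MUL→r4 ⇒ go  {1A/0Mu/2Ld/0B | 2r 2w}
  2. ALU→r0 ⇒ go  {0A/0Mu/2Ld/0B | 0r 1w}
  3. ALU→r2 ⇒ no(FU)  {0A/0Mu/2Ld/0B | 0r 1w}
  4. MUL→r4 ⇒ no(FU)  {0A/0Mu/2Ld/0B | 0r 1w}
  5. MEM ⇒ no(RD_PORT)  {0A/0Mu/2Ld/0B | 0r 1w}

issued = [0, 1, 2]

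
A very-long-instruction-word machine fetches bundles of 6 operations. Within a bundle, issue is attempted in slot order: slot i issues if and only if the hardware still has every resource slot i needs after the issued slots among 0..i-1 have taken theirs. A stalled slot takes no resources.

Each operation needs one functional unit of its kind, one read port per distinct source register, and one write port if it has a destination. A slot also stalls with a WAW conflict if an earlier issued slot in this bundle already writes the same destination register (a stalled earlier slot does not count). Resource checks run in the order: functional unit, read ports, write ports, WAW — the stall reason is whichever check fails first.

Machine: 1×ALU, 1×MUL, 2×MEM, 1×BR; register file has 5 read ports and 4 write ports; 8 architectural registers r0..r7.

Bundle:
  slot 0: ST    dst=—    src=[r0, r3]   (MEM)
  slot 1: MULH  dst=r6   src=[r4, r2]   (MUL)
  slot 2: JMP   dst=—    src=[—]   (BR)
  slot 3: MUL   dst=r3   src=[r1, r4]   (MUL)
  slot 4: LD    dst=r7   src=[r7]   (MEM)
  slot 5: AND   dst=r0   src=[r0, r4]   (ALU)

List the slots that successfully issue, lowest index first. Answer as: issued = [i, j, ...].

slot 0 (MEM): ISSUE — free A1,Mu1,Ld1,B1 rp3 wp4
slot 1 (MUL): ISSUE — free A1,Mu0,Ld1,B1 rp1 wp3
slot 2 (BR): ISSUE — free A1,Mu0,Ld1,B0 rp1 wp3
slot 3 (MUL): stall FU — free A1,Mu0,Ld1,B0 rp1 wp3
slot 4 (MEM): ISSUE — free A1,Mu0,Ld0,B0 rp0 wp2
slot 5 (ALU): stall RD_PORT — free A1,Mu0,Ld0,B0 rp0 wp2

issued = [0, 1, 2, 4]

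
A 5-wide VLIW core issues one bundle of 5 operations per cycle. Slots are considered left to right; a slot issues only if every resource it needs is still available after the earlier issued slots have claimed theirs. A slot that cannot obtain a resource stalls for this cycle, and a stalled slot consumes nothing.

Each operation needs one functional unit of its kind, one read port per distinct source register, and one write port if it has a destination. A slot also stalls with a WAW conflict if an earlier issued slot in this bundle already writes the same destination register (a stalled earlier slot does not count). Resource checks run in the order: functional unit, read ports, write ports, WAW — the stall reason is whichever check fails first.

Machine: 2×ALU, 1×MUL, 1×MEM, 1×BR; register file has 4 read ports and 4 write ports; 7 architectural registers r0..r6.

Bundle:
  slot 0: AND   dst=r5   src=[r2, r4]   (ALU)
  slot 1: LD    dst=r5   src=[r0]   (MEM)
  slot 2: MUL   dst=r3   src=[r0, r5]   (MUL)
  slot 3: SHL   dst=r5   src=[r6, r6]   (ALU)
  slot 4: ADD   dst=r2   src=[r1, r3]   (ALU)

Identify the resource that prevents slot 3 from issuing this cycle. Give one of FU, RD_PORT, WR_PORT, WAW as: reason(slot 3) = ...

slot 0 (ALU): ISSUE — free A1,Mu1,Ld1,B1 rp2 wp3
slot 1 (MEM): stall WAW — free A1,Mu1,Ld1,B1 rp2 wp3
slot 2 (MUL): ISSUE — free A1,Mu0,Ld1,B1 rp0 wp2
slot 3 (ALU): stall RD_PORT — free A1,Mu0,Ld1,B1 rp0 wp2
slot 4 (ALU): stall RD_PORT — free A1,Mu0,Ld1,B1 rp0 wp2

reason(slot 3) = RD_PORT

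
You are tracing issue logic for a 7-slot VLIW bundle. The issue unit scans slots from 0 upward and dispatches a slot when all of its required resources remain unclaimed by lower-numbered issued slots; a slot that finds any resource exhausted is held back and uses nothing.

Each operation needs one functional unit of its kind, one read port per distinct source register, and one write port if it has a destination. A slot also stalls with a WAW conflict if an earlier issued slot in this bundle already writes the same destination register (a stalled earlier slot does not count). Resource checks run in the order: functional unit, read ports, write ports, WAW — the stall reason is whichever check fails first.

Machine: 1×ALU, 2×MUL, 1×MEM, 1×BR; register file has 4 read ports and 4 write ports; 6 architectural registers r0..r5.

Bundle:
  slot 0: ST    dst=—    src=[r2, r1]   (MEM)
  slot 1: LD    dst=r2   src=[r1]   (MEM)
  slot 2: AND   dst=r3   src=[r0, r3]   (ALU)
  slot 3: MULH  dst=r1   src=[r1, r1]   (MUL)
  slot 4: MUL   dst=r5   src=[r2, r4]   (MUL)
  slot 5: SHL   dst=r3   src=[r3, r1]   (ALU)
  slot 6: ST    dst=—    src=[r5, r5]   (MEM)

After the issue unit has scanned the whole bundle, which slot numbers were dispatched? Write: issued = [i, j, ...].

slot 0 (MEM): ISSUE — free A1,Mu2,Ld0,B1 rp2 wp4
slot 1 (MEM): stall FU — free A1,Mu2,Ld0,B1 rp2 wp4
slot 2 (ALU): ISSUE — free A0,Mu2,Ld0,B1 rp0 wp3
slot 3 (MUL): stall RD_PORT — free A0,Mu2,Ld0,B1 rp0 wp3
slot 4 (MUL): stall RD_PORT — free A0,Mu2,Ld0,B1 rp0 wp3
slot 5 (ALU): stall FU — free A0,Mu2,Ld0,B1 rp0 wp3
slot 6 (MEM): stall FU — free A0,Mu2,Ld0,B1 rp0 wp3

issued = [0, 2]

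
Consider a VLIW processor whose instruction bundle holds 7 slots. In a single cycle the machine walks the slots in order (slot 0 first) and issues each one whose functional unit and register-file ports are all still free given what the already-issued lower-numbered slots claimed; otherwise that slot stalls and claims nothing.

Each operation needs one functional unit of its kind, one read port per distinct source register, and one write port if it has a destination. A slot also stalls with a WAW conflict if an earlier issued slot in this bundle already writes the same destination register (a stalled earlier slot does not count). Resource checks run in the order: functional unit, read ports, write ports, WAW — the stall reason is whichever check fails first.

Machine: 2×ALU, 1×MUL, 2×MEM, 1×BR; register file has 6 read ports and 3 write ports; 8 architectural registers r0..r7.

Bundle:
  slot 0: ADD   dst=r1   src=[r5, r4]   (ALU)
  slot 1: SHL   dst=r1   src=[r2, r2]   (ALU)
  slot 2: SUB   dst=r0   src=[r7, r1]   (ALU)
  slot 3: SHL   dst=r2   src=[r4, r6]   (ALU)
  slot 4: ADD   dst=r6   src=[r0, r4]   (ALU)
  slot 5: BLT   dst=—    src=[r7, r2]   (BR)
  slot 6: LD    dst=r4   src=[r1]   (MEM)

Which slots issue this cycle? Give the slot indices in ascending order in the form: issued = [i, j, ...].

slot 0 (ALU): ISSUE — free A1,Mu1,Ld2,B1 rp4 wp2
slot 1 (ALU): stall WAW — free A1,Mu1,Ld2,B1 rp4 wp2
slot 2 (ALU): ISSUE — free A0,Mu1,Ld2,B1 rp2 wp1
slot 3 (ALU): stall FU — free A0,Mu1,Ld2,B1 rp2 wp1
slot 4 (ALU): stall FU — free A0,Mu1,Ld2,B1 rp2 wp1
slot 5 (BR): ISSUE — free A0,Mu1,Ld2,B0 rp0 wp1
slot 6 (MEM): stall RD_PORT — free A0,Mu1,Ld2,B0 rp0 wp1

issued = [0, 2, 5]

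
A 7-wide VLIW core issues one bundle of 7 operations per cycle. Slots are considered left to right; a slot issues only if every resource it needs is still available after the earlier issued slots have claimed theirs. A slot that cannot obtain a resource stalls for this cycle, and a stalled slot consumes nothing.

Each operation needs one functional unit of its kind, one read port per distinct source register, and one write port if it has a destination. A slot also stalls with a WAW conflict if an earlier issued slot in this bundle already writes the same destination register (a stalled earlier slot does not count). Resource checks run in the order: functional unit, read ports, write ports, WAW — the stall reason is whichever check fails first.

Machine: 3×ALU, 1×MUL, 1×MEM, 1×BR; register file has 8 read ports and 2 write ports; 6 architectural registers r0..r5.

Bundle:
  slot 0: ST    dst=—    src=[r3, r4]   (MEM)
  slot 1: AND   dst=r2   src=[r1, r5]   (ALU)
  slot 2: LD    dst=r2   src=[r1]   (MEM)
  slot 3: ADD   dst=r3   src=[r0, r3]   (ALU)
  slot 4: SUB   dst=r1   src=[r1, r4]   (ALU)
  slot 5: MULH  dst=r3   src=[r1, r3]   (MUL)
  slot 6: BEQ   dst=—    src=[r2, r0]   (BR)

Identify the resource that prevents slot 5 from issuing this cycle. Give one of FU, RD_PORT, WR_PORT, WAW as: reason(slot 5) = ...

(0) want 1×MEM +2rd +0wr — yes → AL3|MU1|ME0|BR1|rd6|wr2
(1) want 1×ALU +2rd +1wr — yes → AL2|MU1|ME0|BR1|rd4|wr1
(2) want 1×MEM +1rd +1wr — FU → AL2|MU1|ME0|BR1|rd4|wr1
(3) want 1×ALU +2rd +1wr — yes → AL1|MU1|ME0|BR1|rd2|wr0
(4) want 1×ALU +2rd +1wr — WR_PORT → AL1|MU1|ME0|BR1|rd2|wr0
(5) want 1×MUL +2rd +1wr — WR_PORT → AL1|MU1|ME0|BR1|rd2|wr0
(6) want 1×BR +2rd +0wr — yes → AL1|MU1|ME0|BR0|rd0|wr0

reason(slot 5) = WR_PORT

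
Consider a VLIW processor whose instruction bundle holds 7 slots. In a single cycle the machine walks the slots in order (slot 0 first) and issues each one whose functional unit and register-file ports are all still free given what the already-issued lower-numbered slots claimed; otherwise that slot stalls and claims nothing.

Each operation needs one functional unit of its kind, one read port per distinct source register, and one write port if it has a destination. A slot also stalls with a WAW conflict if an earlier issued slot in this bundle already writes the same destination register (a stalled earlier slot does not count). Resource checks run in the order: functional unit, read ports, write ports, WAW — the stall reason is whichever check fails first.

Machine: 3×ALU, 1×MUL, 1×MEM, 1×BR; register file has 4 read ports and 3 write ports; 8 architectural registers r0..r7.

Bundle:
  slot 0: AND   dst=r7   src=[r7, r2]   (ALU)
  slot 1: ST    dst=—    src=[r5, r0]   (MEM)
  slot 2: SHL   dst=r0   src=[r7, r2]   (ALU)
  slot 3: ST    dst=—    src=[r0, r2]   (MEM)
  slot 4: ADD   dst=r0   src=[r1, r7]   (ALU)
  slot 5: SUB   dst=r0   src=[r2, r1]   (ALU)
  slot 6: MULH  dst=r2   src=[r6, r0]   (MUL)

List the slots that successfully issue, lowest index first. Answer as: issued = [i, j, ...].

slot 0 (ALU): ISSUE — free A2,Mu1,Ld1,B1 rp2 wp2
slot 1 (MEM): ISSUE — free A2,Mu1,Ld0,B1 rp0 wp2
slot 2 (ALU): stall RD_PORT — free A2,Mu1,Ld0,B1 rp0 wp2
slot 3 (MEM): stall FU — free A2,Mu1,Ld0,B1 rp0 wp2
slot 4 (ALU): stall RD_PORT — free A2,Mu1,Ld0,B1 rp0 wp2
slot 5 (ALU): stall RD_PORT — free A2,Mu1,Ld0,B1 rp0 wp2
slot 6 (MUL): stall RD_PORT — free A2,Mu1,Ld0,B1 rp0 wp2

issued = [0, 1]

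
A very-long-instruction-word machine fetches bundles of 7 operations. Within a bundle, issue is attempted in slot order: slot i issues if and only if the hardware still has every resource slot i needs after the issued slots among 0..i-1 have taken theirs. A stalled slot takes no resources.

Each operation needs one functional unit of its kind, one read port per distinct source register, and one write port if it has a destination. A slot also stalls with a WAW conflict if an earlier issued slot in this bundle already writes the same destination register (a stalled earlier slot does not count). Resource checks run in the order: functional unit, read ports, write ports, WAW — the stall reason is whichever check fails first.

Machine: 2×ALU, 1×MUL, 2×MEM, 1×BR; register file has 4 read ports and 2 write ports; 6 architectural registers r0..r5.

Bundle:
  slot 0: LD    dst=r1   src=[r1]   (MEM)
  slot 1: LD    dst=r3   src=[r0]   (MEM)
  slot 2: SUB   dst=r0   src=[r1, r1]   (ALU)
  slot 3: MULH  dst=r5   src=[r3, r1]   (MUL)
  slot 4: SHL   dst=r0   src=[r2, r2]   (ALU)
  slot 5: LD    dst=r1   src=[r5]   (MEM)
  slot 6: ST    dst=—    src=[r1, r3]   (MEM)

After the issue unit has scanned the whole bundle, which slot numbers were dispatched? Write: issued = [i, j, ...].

(0) want 1×MEM +1rd +1wr — yes → AL2|MU1|ME1|BR1|rd3|wr1
(1) want 1×MEM +1rd +1wr — yes → AL2|MU1|ME0|BR1|rd2|wr0
(2) want 1×ALU +1rd +1wr — WR_PORT → AL2|MU1|ME0|BR1|rd2|wr0
(3) want 1×MUL +2rd +1wr — WR_PORT → AL2|MU1|ME0|BR1|rd2|wr0
(4) want 1×ALU +1rd +1wr — WR_PORT → AL2|MU1|ME0|BR1|rd2|wr0
(5) want 1×MEM +1rd +1wr — FU → AL2|MU1|ME0|BR1|rd2|wr0
(6) want 1×MEM +2rd +0wr — FU → AL2|MU1|ME0|BR1|rd2|wr0

issued = [0, 1]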